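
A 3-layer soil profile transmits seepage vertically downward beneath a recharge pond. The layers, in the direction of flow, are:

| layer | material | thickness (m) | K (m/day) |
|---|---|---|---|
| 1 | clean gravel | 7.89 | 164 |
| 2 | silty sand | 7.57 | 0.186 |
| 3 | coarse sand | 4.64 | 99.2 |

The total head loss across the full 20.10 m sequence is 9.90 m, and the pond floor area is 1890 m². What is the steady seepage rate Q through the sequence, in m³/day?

459

Flow is perpendicular to layering, so the layers act in series and the equivalent K is the thickness-weighted harmonic mean.
Total thickness L = 7.89 + 7.57 + 4.64 = 20.10 m.
Σ(b_i/K_i) = 7.89/164 + 7.57/0.186 + 4.64/99.2 = 40.79 d.
K_eq = L / Σ(b_i/K_i) = 20.10 / 40.79 = 0.4927 m/day.
Q = K_eq · A · (Δh/L) = 0.4927 × 1890 × (9.90/20.10) = 458.7 m³/day.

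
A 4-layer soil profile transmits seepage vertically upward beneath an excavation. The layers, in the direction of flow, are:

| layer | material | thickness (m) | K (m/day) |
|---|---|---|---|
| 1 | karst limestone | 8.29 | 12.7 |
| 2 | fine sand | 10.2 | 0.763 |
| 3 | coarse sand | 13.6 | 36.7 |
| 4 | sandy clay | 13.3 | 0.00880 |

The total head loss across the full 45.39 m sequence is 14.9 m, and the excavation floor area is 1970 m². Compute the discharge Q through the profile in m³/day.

19.2

Flow is perpendicular to layering, so the layers act in series and the equivalent K is the thickness-weighted harmonic mean.
Total thickness L = 8.29 + 10.2 + 13.6 + 13.3 = 45.39 m.
Σ(b_i/K_i) = 8.29/12.7 + 10.2/0.763 + 13.6/36.7 + 13.3/0.00880 = 1526 d.
K_eq = L / Σ(b_i/K_i) = 45.39 / 1526 = 0.02975 m/day.
Q = K_eq · A · (Δh/L) = 0.02975 × 1970 × (14.9/45.39) = 19.24 m³/day.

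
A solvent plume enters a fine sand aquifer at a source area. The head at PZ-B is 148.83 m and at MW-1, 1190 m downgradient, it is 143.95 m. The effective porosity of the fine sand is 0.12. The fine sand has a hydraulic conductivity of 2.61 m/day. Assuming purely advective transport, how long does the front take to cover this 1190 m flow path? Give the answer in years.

36.5

Hydraulic gradient i = (148.83 − 143.95) / 1190 = 4.88 / 1190 = 0.004101.
Darcy flux q = K · i = 2.610 × 0.004101 = 0.01070 m/day.
Seepage velocity v = q / n_e = 0.01070 / 0.12 = 0.08919 m/day.
Travel time t = L / v = 1190 / 0.08919 = 13342 days = 36.53 years.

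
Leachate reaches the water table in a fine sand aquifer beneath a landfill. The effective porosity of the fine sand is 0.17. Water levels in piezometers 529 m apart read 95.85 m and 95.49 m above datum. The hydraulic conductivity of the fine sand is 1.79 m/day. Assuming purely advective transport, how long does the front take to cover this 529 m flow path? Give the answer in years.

Hydraulic gradient i = (95.85 − 95.49) / 529 = 0.36 / 529 = 0.0006805.
Darcy flux q = K · i = 1.790 × 0.0006805 = 0.001218 m/day.
Seepage velocity v = q / n_e = 0.001218 / 0.17 = 0.007166 m/day.
Travel time t = L / v = 529 / 0.007166 = 73825 days = 202.1 years.

202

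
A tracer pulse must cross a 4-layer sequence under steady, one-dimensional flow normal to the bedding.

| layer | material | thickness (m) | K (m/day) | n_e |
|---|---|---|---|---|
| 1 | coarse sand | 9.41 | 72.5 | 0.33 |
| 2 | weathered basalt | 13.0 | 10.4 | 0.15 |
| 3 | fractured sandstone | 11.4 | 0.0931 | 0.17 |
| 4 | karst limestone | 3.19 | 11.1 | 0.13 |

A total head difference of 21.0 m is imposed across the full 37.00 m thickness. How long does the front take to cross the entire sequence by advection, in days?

With flow normal to the layers, continuity requires the same specific discharge q through every layer.
Σ(b_i/K_i) = 9.41/72.5 + 13.0/10.4 + 11.4/0.0931 + 3.19/11.1 = 124.1 d.
q = Δh / Σ(b_i/K_i) = 21.0 / 124.1 = 0.1692 m/day.
In each layer the seepage velocity is v_i = q/n_i, so the layer transit time is t_i = b_i·n_i / q:
  layer 1 (coarse sand): t_1 = 9.41 × 0.33 / 0.1692 = 18.35 d
  layer 2 (weathered basalt): t_2 = 13.0 × 0.15 / 0.1692 = 11.53 d
  layer 3 (fractured sandstone): t_3 = 11.4 × 0.17 / 0.1692 = 11.45 d
  layer 4 (karst limestone): t_4 = 3.19 × 0.13 / 0.1692 = 2.451 d
Total t = Σ t_i = 43.78 days.

43.8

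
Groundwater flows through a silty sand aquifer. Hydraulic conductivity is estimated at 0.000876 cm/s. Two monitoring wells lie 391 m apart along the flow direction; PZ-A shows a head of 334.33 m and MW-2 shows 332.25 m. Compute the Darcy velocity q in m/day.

0.00403

Convert K: 0.000876 cm/s × 864 = 0.7569 m/day.
Hydraulic gradient i = (334.33 − 332.25) / 391 = 2.08 / 391 = 0.005320.
Specific discharge q = K · i = 0.7569 × 0.005320 = 0.004026 m/day.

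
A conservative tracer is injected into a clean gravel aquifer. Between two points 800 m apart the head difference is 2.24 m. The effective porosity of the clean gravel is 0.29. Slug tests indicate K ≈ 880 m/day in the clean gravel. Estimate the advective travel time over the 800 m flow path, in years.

Hydraulic gradient i = Δh / L = 2.24 / 800 = 0.002800.
Darcy flux q = K · i = 880.0 × 0.002800 = 2.464 m/day.
Seepage velocity v = q / n_e = 2.464 / 0.29 = 8.497 m/day.
Travel time t = L / v = 800 / 8.497 = 94.16 days = 0.2578 years.

0.258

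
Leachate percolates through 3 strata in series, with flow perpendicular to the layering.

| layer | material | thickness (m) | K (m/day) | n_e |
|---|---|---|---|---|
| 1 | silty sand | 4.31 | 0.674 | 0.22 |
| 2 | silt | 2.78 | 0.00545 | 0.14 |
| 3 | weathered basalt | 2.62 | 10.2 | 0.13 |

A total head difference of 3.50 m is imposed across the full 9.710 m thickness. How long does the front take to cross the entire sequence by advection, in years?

With flow normal to the layers, continuity requires the same specific discharge q through every layer.
Σ(b_i/K_i) = 4.31/0.674 + 2.78/0.00545 + 2.62/10.2 = 516.7 d.
q = Δh / Σ(b_i/K_i) = 3.50 / 516.7 = 0.006773 m/day.
In each layer the seepage velocity is v_i = q/n_i, so the layer transit time is t_i = b_i·n_i / q:
  layer 1 (silty sand): t_1 = 4.31 × 0.22 / 0.006773 = 140.0 d
  layer 2 (silt): t_2 = 2.78 × 0.14 / 0.006773 = 57.46 d
  layer 3 (weathered basalt): t_3 = 2.62 × 0.13 / 0.006773 = 50.29 d
Total t = Σ t_i = 247.7 days = 0.6783 years.

0.678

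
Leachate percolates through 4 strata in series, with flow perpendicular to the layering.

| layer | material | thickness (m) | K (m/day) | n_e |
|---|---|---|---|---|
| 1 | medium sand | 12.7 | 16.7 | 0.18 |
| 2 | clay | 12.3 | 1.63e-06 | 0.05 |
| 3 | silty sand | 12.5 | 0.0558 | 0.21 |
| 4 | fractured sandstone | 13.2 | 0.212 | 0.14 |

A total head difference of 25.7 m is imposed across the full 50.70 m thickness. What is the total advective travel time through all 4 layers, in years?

With flow normal to the layers, continuity requires the same specific discharge q through every layer.
Σ(b_i/K_i) = 12.7/16.7 + 12.3/1.63e-06 + 12.5/0.0558 + 13.2/0.212 = 7.546e+06 d.
q = Δh / Σ(b_i/K_i) = 25.7 / 7.546e+06 = 3.406e-06 m/day.
In each layer the seepage velocity is v_i = q/n_i, so the layer transit time is t_i = b_i·n_i / q:
  layer 1 (medium sand): t_1 = 12.7 × 0.18 / 3.406e-06 = 6.712e+05 d
  layer 2 (clay): t_2 = 12.3 × 0.05 / 3.406e-06 = 1.806e+05 d
  layer 3 (silty sand): t_3 = 12.5 × 0.21 / 3.406e-06 = 7.708e+05 d
  layer 4 (fractured sandstone): t_4 = 13.2 × 0.14 / 3.406e-06 = 5.426e+05 d
Total t = Σ t_i = 2.165e+06 days = 5928 years.

5930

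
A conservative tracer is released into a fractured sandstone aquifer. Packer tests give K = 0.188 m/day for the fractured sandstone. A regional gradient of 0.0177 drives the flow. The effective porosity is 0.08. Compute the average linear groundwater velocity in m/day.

Hydraulic gradient i = 0.0177.
Darcy flux q = K · i = 0.1880 × 0.01770 = 0.003328 m/day.
Seepage velocity v = q / n_e = 0.003328 / 0.08 = 0.04160 m/day.

0.0416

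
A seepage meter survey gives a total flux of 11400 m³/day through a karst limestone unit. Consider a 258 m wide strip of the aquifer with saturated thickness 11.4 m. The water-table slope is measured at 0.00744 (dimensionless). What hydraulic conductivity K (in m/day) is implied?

Cross-sectional area A = 258 × 11.4 = 2941 m².
Hydraulic gradient i = 0.00744.
From Q = K·A·i, K = Q / (A·i) = 11400 / (2941 × 0.007440) = 521.0 m/day.

521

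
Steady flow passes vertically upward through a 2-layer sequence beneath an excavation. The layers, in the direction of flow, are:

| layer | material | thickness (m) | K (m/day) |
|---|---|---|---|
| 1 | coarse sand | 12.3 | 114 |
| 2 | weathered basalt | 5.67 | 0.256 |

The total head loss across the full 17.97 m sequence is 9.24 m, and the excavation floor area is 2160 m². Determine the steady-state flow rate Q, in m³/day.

Flow is perpendicular to layering, so the layers act in series and the equivalent K is the thickness-weighted harmonic mean.
Total thickness L = 12.3 + 5.67 = 17.97 m.
Σ(b_i/K_i) = 12.3/114 + 5.67/0.256 = 22.26 d.
K_eq = L / Σ(b_i/K_i) = 17.97 / 22.26 = 0.8074 m/day.
Q = K_eq · A · (Δh/L) = 0.8074 × 2160 × (9.24/17.97) = 896.8 m³/day.

897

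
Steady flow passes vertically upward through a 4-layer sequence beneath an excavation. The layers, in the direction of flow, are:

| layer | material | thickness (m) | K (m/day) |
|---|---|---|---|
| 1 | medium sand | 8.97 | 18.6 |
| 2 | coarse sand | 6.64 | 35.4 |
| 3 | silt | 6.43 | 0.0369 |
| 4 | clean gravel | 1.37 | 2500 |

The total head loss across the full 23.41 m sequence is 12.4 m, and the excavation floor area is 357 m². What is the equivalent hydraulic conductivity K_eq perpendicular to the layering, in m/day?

0.134

Flow is perpendicular to layering, so the layers act in series and the equivalent K is the thickness-weighted harmonic mean.
Total thickness L = 8.97 + 6.64 + 6.43 + 1.37 = 23.41 m.
Σ(b_i/K_i) = 8.97/18.6 + 6.64/35.4 + 6.43/0.0369 + 1.37/2500 = 174.9 d.
K_eq = L / Σ(b_i/K_i) = 23.41 / 174.9 = 0.1338 m/day.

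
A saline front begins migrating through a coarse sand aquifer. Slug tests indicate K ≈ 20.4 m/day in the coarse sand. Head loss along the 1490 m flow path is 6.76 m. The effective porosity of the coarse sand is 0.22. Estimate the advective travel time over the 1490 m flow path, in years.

Hydraulic gradient i = Δh / L = 6.76 / 1490 = 0.004537.
Darcy flux q = K · i = 20.40 × 0.004537 = 0.09255 m/day.
Seepage velocity v = q / n_e = 0.09255 / 0.22 = 0.4207 m/day.
Travel time t = L / v = 1490 / 0.4207 = 3542 days = 9.697 years.

9.70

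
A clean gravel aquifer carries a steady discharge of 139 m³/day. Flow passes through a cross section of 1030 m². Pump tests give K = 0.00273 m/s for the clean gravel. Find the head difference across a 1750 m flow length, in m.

1.00

Convert K: 0.00273 m/s × 86400 = 235.9 m/day.
From Q = K·A·i, i = Q / (K·A) = 139 / (235.9 × 1030) = 0.0005721.
Head loss Δh = i · L = 0.0005721 × 1750 = 1.001 m.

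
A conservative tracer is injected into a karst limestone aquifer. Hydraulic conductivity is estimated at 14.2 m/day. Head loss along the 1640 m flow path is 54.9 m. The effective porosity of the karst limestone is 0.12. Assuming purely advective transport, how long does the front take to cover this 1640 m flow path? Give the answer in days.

414

Hydraulic gradient i = Δh / L = 54.9 / 1640 = 0.03348.
Darcy flux q = K · i = 14.20 × 0.03348 = 0.4754 m/day.
Seepage velocity v = q / n_e = 0.4754 / 0.12 = 3.961 m/day.
Travel time t = L / v = 1640 / 3.961 = 414.0 days.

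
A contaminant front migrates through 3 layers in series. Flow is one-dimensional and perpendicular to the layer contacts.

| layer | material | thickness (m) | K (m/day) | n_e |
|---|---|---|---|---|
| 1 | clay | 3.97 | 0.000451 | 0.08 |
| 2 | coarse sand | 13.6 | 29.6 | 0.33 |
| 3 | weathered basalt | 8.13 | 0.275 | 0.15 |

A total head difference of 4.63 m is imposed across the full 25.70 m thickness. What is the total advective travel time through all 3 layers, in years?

With flow normal to the layers, continuity requires the same specific discharge q through every layer.
Σ(b_i/K_i) = 3.97/0.000451 + 13.6/29.6 + 8.13/0.275 = 8833 d.
q = Δh / Σ(b_i/K_i) = 4.63 / 8833 = 0.0005242 m/day.
In each layer the seepage velocity is v_i = q/n_i, so the layer transit time is t_i = b_i·n_i / q:
  layer 1 (clay): t_1 = 3.97 × 0.08 / 0.0005242 = 605.9 d
  layer 2 (coarse sand): t_2 = 13.6 × 0.33 / 0.0005242 = 8562 d
  layer 3 (weathered basalt): t_3 = 8.13 × 0.15 / 0.0005242 = 2326 d
Total t = Σ t_i = 11494 days = 31.47 years.

31.5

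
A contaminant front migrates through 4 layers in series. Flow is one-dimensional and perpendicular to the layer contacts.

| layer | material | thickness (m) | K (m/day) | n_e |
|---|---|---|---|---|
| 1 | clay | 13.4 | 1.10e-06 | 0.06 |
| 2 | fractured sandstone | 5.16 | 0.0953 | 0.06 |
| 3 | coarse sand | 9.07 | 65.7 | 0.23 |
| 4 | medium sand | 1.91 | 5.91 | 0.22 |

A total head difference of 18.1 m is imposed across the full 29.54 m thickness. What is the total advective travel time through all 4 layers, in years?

6670

With flow normal to the layers, continuity requires the same specific discharge q through every layer.
Σ(b_i/K_i) = 13.4/1.10e-06 + 5.16/0.0953 + 9.07/65.7 + 1.91/5.91 = 1.218e+07 d.
q = Δh / Σ(b_i/K_i) = 18.1 / 1.218e+07 = 1.486e-06 m/day.
In each layer the seepage velocity is v_i = q/n_i, so the layer transit time is t_i = b_i·n_i / q:
  layer 1 (clay): t_1 = 13.4 × 0.06 / 1.486e-06 = 5.411e+05 d
  layer 2 (fractured sandstone): t_2 = 5.16 × 0.06 / 1.486e-06 = 2.084e+05 d
  layer 3 (coarse sand): t_3 = 9.07 × 0.23 / 1.486e-06 = 1.404e+06 d
  layer 4 (medium sand): t_4 = 1.91 × 0.22 / 1.486e-06 = 2.828e+05 d
Total t = Σ t_i = 2.436e+06 days = 6670 years.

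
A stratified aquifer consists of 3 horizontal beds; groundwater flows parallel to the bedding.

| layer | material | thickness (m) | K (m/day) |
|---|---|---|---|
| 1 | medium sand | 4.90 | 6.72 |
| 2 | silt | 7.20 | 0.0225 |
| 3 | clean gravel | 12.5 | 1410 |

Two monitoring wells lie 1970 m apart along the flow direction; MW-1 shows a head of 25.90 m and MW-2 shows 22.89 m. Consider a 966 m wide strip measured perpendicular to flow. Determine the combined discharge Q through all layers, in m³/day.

26100

Flow is parallel to layering, so each bed carries its own Darcy discharge and the transmissivities add.
Σ(K_i·b_i) = 6.72×4.90 + 0.0225×7.20 + 1410×12.5 = 17658 m²/day.
Hydraulic gradient i = (25.90 − 22.89) / 1970 = 3.01 / 1970 = 0.001528.
Q = Σ(K_i·b_i) · W · i = 17658 × 966 × 0.001528 = 26063 m³/day.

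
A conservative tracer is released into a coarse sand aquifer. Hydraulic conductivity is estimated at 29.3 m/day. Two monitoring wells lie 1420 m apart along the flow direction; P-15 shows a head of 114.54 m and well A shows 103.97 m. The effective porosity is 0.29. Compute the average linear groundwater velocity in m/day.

Hydraulic gradient i = (114.54 − 103.97) / 1420 = 10.57 / 1420 = 0.007444.
Darcy flux q = K · i = 29.30 × 0.007444 = 0.2181 m/day.
Seepage velocity v = q / n_e = 0.2181 / 0.29 = 0.7521 m/day.

0.752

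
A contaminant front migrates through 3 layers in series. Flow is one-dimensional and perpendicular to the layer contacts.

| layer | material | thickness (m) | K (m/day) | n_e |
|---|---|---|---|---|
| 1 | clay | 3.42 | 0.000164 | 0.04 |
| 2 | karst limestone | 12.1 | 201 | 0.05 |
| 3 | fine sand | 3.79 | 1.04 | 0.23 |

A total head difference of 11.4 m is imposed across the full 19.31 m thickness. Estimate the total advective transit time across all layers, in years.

8.08

With flow normal to the layers, continuity requires the same specific discharge q through every layer.
Σ(b_i/K_i) = 3.42/0.000164 + 12.1/201 + 3.79/1.04 = 20857 d.
q = Δh / Σ(b_i/K_i) = 11.4 / 20857 = 0.0005466 m/day.
In each layer the seepage velocity is v_i = q/n_i, so the layer transit time is t_i = b_i·n_i / q:
  layer 1 (clay): t_1 = 3.42 × 0.04 / 0.0005466 = 250.3 d
  layer 2 (karst limestone): t_2 = 12.1 × 0.05 / 0.0005466 = 1107 d
  layer 3 (fine sand): t_3 = 3.79 × 0.23 / 0.0005466 = 1595 d
Total t = Σ t_i = 2952 days = 8.082 years.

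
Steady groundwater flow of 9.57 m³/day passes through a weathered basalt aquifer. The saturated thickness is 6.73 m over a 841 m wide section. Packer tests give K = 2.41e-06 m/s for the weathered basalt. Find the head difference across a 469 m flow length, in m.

3.81

Convert K: 2.41e-06 m/s × 86400 = 0.2082 m/day.
Cross-sectional area A = 841 × 6.73 = 5660 m².
From Q = K·A·i, i = Q / (K·A) = 9.57 / (0.2082 × 5660) = 0.008120.
Head loss Δh = i · L = 0.008120 × 469 = 3.808 m.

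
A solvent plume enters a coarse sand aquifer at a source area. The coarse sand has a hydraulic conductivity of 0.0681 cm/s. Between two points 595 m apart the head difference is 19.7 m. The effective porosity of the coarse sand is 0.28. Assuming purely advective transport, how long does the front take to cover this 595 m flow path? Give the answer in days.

85.5

Convert K: 0.0681 cm/s × 864 = 58.84 m/day.
Hydraulic gradient i = Δh / L = 19.7 / 595 = 0.03311.
Darcy flux q = K · i = 58.84 × 0.03311 = 1.948 m/day.
Seepage velocity v = q / n_e = 1.948 / 0.28 = 6.957 m/day.
Travel time t = L / v = 595 / 6.957 = 85.52 days.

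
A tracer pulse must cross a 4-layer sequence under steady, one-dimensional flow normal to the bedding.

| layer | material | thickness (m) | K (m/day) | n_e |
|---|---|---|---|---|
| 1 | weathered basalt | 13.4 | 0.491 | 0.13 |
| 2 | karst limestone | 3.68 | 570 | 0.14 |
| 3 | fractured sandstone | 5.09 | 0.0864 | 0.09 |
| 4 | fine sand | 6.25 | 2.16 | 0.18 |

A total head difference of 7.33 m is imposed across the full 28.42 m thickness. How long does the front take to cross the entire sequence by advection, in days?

With flow normal to the layers, continuity requires the same specific discharge q through every layer.
Σ(b_i/K_i) = 13.4/0.491 + 3.68/570 + 5.09/0.0864 + 6.25/2.16 = 89.10 d.
q = Δh / Σ(b_i/K_i) = 7.33 / 89.10 = 0.08226 m/day.
In each layer the seepage velocity is v_i = q/n_i, so the layer transit time is t_i = b_i·n_i / q:
  layer 1 (weathered basalt): t_1 = 13.4 × 0.13 / 0.08226 = 21.18 d
  layer 2 (karst limestone): t_2 = 3.68 × 0.14 / 0.08226 = 6.263 d
  layer 3 (fractured sandstone): t_3 = 5.09 × 0.09 / 0.08226 = 5.569 d
  layer 4 (fine sand): t_4 = 6.25 × 0.18 / 0.08226 = 13.68 d
Total t = Σ t_i = 46.68 days.

46.7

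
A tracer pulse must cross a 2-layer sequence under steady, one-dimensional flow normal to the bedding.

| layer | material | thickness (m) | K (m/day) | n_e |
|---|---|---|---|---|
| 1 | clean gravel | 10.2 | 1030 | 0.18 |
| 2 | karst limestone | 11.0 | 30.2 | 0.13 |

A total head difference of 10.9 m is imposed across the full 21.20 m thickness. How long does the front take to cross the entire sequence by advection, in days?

0.112

With flow normal to the layers, continuity requires the same specific discharge q through every layer.
Σ(b_i/K_i) = 10.2/1030 + 11.0/30.2 = 0.3741 d.
q = Δh / Σ(b_i/K_i) = 10.9 / 0.3741 = 29.13 m/day.
In each layer the seepage velocity is v_i = q/n_i, so the layer transit time is t_i = b_i·n_i / q:
  layer 1 (clean gravel): t_1 = 10.2 × 0.18 / 29.13 = 0.06302 d
  layer 2 (karst limestone): t_2 = 11.0 × 0.13 / 29.13 = 0.04908 d
Total t = Σ t_i = 0.1121 days.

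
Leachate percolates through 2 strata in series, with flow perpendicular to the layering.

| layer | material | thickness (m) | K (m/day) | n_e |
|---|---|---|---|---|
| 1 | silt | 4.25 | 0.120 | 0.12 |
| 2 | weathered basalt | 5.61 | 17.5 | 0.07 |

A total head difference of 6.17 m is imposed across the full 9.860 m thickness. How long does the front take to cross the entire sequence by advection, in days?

With flow normal to the layers, continuity requires the same specific discharge q through every layer.
Σ(b_i/K_i) = 4.25/0.120 + 5.61/17.5 = 35.74 d.
q = Δh / Σ(b_i/K_i) = 6.17 / 35.74 = 0.1726 m/day.
In each layer the seepage velocity is v_i = q/n_i, so the layer transit time is t_i = b_i·n_i / q:
  layer 1 (silt): t_1 = 4.25 × 0.12 / 0.1726 = 2.954 d
  layer 2 (weathered basalt): t_2 = 5.61 × 0.07 / 0.1726 = 2.275 d
Total t = Σ t_i = 5.229 days.

5.23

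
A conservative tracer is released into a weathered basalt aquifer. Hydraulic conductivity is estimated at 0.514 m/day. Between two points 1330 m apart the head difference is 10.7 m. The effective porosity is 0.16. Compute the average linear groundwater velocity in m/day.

Hydraulic gradient i = Δh / L = 10.7 / 1330 = 0.008045.
Darcy flux q = K · i = 0.5140 × 0.008045 = 0.004135 m/day.
Seepage velocity v = q / n_e = 0.004135 / 0.16 = 0.02584 m/day.

0.0258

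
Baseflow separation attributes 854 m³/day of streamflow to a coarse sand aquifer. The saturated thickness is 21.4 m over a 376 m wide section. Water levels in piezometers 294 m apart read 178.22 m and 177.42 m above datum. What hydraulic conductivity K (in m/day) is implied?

39.0

Cross-sectional area A = 376 × 21.4 = 8046 m².
Hydraulic gradient i = (178.22 − 177.42) / 294 = 0.8 / 294 = 0.002721.
From Q = K·A·i, K = Q / (A·i) = 854 / (8046 × 0.002721) = 39.00 m/day.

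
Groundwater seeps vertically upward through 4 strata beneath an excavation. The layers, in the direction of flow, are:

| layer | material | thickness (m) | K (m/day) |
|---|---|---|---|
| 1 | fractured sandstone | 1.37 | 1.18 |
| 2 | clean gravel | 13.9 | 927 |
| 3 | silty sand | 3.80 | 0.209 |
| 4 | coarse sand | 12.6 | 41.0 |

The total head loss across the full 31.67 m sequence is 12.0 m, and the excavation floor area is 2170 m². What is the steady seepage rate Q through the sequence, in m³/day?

1320

Flow is perpendicular to layering, so the layers act in series and the equivalent K is the thickness-weighted harmonic mean.
Total thickness L = 1.37 + 13.9 + 3.80 + 12.6 = 31.67 m.
Σ(b_i/K_i) = 1.37/1.18 + 13.9/927 + 3.80/0.209 + 12.6/41.0 = 19.67 d.
K_eq = L / Σ(b_i/K_i) = 31.67 / 19.67 = 1.610 m/day.
Q = K_eq · A · (Δh/L) = 1.610 × 2170 × (12.0/31.67) = 1324 m³/day.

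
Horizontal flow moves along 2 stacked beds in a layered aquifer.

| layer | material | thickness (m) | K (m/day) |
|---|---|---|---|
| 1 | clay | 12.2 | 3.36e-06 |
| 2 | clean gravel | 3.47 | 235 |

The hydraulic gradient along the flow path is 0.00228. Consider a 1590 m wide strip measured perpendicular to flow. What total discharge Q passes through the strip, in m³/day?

2960

Flow is parallel to layering, so each bed carries its own Darcy discharge and the transmissivities add.
Σ(K_i·b_i) = 3.36e-06×12.2 + 235×3.47 = 815.5 m²/day.
Hydraulic gradient i = 0.00228.
Q = Σ(K_i·b_i) · W · i = 815.5 × 1590 × 0.002280 = 2956 m³/day.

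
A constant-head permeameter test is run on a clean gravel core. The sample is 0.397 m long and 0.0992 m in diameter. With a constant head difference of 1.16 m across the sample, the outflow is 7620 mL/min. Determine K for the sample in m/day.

486

Cross-sectional area A = π·(d/2)² = π × (0.0992/2)² = 0.007729 m².
Convert discharge: 7620 mL/min = 0.0001270 m³/s.
Darcy's law rearranged: K = Q·L / (A·Δh) = 0.0001270 × 0.397 / (0.007729 × 1.16) = 0.005624 m/s = 485.9 m/day.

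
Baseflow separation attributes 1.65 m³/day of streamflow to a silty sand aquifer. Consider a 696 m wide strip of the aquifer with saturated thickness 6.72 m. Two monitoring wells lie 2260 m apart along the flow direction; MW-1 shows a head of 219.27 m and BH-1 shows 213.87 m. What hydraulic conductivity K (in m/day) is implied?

Cross-sectional area A = 696 × 6.72 = 4677 m².
Hydraulic gradient i = (219.27 − 213.87) / 2260 = 5.4 / 2260 = 0.002389.
From Q = K·A·i, K = Q / (A·i) = 1.65 / (4677 × 0.002389) = 0.1476 m/day.

0.148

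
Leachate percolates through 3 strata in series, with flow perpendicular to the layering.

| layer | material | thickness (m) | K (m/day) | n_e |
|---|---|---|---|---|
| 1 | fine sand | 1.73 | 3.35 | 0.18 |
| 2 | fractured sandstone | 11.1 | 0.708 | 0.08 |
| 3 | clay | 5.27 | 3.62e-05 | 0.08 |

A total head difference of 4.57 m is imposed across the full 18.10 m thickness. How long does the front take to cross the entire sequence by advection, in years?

With flow normal to the layers, continuity requires the same specific discharge q through every layer.
Σ(b_i/K_i) = 1.73/3.35 + 11.1/0.708 + 5.27/3.62e-05 = 1.456e+05 d.
q = Δh / Σ(b_i/K_i) = 4.57 / 1.456e+05 = 3.139e-05 m/day.
In each layer the seepage velocity is v_i = q/n_i, so the layer transit time is t_i = b_i·n_i / q:
  layer 1 (fine sand): t_1 = 1.73 × 0.18 / 3.139e-05 = 9921 d
  layer 2 (fractured sandstone): t_2 = 11.1 × 0.08 / 3.139e-05 = 28291 d
  layer 3 (clay): t_3 = 5.27 × 0.08 / 3.139e-05 = 13432 d
Total t = Σ t_i = 51644 days = 141.4 years.

141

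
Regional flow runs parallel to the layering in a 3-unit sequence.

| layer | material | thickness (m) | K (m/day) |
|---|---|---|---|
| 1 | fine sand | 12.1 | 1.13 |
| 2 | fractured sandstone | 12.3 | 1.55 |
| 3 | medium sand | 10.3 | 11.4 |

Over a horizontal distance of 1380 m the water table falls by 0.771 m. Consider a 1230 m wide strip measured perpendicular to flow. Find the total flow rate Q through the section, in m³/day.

103

Flow is parallel to layering, so each bed carries its own Darcy discharge and the transmissivities add.
Σ(K_i·b_i) = 1.13×12.1 + 1.55×12.3 + 11.4×10.3 = 150.2 m²/day.
Hydraulic gradient i = Δh / L = 0.771 / 1380 = 0.0005587.
Q = Σ(K_i·b_i) · W · i = 150.2 × 1230 × 0.0005587 = 103.2 m³/day.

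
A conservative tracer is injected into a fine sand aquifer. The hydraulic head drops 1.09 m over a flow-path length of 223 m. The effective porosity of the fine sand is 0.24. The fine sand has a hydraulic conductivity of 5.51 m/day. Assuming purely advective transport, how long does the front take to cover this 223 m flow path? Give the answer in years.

5.44

Hydraulic gradient i = Δh / L = 1.09 / 223 = 0.004888.
Darcy flux q = K · i = 5.510 × 0.004888 = 0.02693 m/day.
Seepage velocity v = q / n_e = 0.02693 / 0.24 = 0.1122 m/day.
Travel time t = L / v = 223 / 0.1122 = 1987 days = 5.441 years.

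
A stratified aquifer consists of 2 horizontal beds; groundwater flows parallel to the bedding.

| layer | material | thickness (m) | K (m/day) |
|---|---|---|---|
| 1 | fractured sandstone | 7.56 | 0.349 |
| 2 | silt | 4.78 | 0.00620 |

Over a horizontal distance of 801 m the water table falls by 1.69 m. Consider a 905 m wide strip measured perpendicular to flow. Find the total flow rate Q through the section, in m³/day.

5.09

Flow is parallel to layering, so each bed carries its own Darcy discharge and the transmissivities add.
Σ(K_i·b_i) = 0.349×7.56 + 0.00620×4.78 = 2.668 m²/day.
Hydraulic gradient i = Δh / L = 1.69 / 801 = 0.002110.
Q = Σ(K_i·b_i) · W · i = 2.668 × 905 × 0.002110 = 5.094 m³/day.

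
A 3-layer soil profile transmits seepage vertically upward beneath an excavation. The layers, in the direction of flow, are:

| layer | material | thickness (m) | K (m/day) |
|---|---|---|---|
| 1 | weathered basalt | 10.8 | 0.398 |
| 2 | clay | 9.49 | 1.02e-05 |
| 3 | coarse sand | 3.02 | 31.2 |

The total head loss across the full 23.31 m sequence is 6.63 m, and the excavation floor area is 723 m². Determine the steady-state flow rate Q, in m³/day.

Flow is perpendicular to layering, so the layers act in series and the equivalent K is the thickness-weighted harmonic mean.
Total thickness L = 10.8 + 9.49 + 3.02 = 23.31 m.
Σ(b_i/K_i) = 10.8/0.398 + 9.49/1.02e-05 + 3.02/31.2 = 9.304e+05 d.
K_eq = L / Σ(b_i/K_i) = 23.31 / 9.304e+05 = 2.505e-05 m/day.
Q = K_eq · A · (Δh/L) = 2.505e-05 × 723 × (6.63/23.31) = 0.005152 m³/day.

0.00515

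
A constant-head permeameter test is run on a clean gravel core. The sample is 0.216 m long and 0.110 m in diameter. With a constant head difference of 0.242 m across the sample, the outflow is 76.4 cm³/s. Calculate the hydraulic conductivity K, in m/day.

Cross-sectional area A = π·(d/2)² = π × (0.110/2)² = 0.009503 m².
Convert discharge: 76.4 cm³/s = 7.640e-05 m³/s.
Darcy's law rearranged: K = Q·L / (A·Δh) = 7.640e-05 × 0.216 / (0.009503 × 0.242) = 0.007176 m/s = 620.0 m/day.

620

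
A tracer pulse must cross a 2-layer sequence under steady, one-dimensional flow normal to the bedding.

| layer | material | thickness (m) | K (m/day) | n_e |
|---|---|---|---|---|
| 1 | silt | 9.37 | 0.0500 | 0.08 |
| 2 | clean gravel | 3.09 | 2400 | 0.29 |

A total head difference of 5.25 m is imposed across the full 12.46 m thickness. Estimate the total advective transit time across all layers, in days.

58.7

With flow normal to the layers, continuity requires the same specific discharge q through every layer.
Σ(b_i/K_i) = 9.37/0.0500 + 3.09/2400 = 187.4 d.
q = Δh / Σ(b_i/K_i) = 5.25 / 187.4 = 0.02801 m/day.
In each layer the seepage velocity is v_i = q/n_i, so the layer transit time is t_i = b_i·n_i / q:
  layer 1 (silt): t_1 = 9.37 × 0.08 / 0.02801 = 26.76 d
  layer 2 (clean gravel): t_2 = 3.09 × 0.29 / 0.02801 = 31.99 d
Total t = Σ t_i = 58.74 days.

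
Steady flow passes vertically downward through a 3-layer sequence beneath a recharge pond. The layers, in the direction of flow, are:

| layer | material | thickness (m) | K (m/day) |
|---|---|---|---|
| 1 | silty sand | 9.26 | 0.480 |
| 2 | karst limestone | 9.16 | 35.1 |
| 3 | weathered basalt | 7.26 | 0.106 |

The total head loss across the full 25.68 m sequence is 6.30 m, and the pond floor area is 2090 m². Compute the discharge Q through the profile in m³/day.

Flow is perpendicular to layering, so the layers act in series and the equivalent K is the thickness-weighted harmonic mean.
Total thickness L = 9.26 + 9.16 + 7.26 = 25.68 m.
Σ(b_i/K_i) = 9.26/0.480 + 9.16/35.1 + 7.26/0.106 = 88.04 d.
K_eq = L / Σ(b_i/K_i) = 25.68 / 88.04 = 0.2917 m/day.
Q = K_eq · A · (Δh/L) = 0.2917 × 2090 × (6.30/25.68) = 149.6 m³/day.

150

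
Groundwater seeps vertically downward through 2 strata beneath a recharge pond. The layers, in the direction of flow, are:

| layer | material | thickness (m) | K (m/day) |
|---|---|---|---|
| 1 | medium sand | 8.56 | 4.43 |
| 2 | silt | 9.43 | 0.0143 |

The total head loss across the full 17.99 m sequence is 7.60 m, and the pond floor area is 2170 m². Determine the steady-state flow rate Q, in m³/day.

24.9

Flow is perpendicular to layering, so the layers act in series and the equivalent K is the thickness-weighted harmonic mean.
Total thickness L = 8.56 + 9.43 = 17.99 m.
Σ(b_i/K_i) = 8.56/4.43 + 9.43/0.0143 = 661.4 d.
K_eq = L / Σ(b_i/K_i) = 17.99 / 661.4 = 0.02720 m/day.
Q = K_eq · A · (Δh/L) = 0.02720 × 2170 × (7.60/17.99) = 24.94 m³/day.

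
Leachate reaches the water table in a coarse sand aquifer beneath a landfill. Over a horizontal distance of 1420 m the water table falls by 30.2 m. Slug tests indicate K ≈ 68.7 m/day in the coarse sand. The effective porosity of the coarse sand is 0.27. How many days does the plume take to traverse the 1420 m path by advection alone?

262

Hydraulic gradient i = Δh / L = 30.2 / 1420 = 0.02127.
Darcy flux q = K · i = 68.70 × 0.02127 = 1.461 m/day.
Seepage velocity v = q / n_e = 1.461 / 0.27 = 5.411 m/day.
Travel time t = L / v = 1420 / 5.411 = 262.4 days.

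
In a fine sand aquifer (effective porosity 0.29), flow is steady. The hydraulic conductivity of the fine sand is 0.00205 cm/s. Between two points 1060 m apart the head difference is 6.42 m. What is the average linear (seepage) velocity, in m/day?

Convert K: 0.00205 cm/s × 864 = 1.771 m/day.
Hydraulic gradient i = Δh / L = 6.42 / 1060 = 0.006057.
Darcy flux q = K · i = 1.771 × 0.006057 = 0.01073 m/day.
Seepage velocity v = q / n_e = 0.01073 / 0.29 = 0.03699 m/day.

0.0370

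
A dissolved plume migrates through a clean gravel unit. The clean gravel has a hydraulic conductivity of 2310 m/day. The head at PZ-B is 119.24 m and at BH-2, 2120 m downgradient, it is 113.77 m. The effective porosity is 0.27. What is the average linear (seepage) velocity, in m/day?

22.1

Hydraulic gradient i = (119.24 − 113.77) / 2120 = 5.47 / 2120 = 0.002580.
Darcy flux q = K · i = 2310 × 0.002580 = 5.960 m/day.
Seepage velocity v = q / n_e = 5.960 / 0.27 = 22.07 m/day.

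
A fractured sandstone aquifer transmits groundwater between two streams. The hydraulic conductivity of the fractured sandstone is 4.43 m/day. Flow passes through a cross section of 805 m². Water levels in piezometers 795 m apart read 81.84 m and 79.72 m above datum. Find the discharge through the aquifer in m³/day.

9.51

Hydraulic gradient i = (81.84 − 79.72) / 795 = 2.12 / 795 = 0.002667.
Darcy's law: Q = K · A · i = 4.430 × 805.0 × 0.002667 = 9.510 m³/day.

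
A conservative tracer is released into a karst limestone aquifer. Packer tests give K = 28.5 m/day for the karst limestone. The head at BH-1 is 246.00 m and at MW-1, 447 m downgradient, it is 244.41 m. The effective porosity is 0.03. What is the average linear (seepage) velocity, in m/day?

3.38

Hydraulic gradient i = (246.00 − 244.41) / 447 = 1.59 / 447 = 0.003557.
Darcy flux q = K · i = 28.50 × 0.003557 = 0.1014 m/day.
Seepage velocity v = q / n_e = 0.1014 / 0.03 = 3.379 m/day.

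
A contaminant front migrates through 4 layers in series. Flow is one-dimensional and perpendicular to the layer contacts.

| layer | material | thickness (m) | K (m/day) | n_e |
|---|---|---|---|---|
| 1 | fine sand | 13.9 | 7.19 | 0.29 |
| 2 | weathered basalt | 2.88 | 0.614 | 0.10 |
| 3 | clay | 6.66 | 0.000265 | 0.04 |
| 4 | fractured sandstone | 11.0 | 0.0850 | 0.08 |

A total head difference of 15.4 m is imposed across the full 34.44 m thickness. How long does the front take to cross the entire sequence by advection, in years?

24.6

With flow normal to the layers, continuity requires the same specific discharge q through every layer.
Σ(b_i/K_i) = 13.9/7.19 + 2.88/0.614 + 6.66/0.000265 + 11.0/0.0850 = 25268 d.
q = Δh / Σ(b_i/K_i) = 15.4 / 25268 = 0.0006095 m/day.
In each layer the seepage velocity is v_i = q/n_i, so the layer transit time is t_i = b_i·n_i / q:
  layer 1 (fine sand): t_1 = 13.9 × 0.29 / 0.0006095 = 6614 d
  layer 2 (weathered basalt): t_2 = 2.88 × 0.10 / 0.0006095 = 472.5 d
  layer 3 (clay): t_3 = 6.66 × 0.04 / 0.0006095 = 437.1 d
  layer 4 (fractured sandstone): t_4 = 11.0 × 0.08 / 0.0006095 = 1444 d
Total t = Σ t_i = 8968 days = 24.55 years.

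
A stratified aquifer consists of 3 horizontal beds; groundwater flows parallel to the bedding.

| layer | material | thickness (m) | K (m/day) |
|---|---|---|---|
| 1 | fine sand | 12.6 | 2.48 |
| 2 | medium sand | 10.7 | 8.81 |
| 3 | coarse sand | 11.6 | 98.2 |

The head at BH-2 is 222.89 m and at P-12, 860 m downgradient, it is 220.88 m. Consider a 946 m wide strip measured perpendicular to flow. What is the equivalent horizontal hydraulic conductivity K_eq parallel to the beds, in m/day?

36.2

Flow is parallel to layering, so each bed carries its own Darcy discharge and the transmissivities add.
Σ(K_i·b_i) = 2.48×12.6 + 8.81×10.7 + 98.2×11.6 = 1265 m²/day.
Total thickness b = 34.90 m, so K_eq = Σ(K_i·b_i)/b = 36.24 m/day.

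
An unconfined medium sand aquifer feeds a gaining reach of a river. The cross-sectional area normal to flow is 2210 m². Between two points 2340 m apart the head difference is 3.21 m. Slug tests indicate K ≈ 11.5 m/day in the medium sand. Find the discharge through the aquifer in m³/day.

34.9

Hydraulic gradient i = Δh / L = 3.21 / 2340 = 0.001372.
Darcy's law: Q = K · A · i = 11.50 × 2210 × 0.001372 = 34.86 m³/day.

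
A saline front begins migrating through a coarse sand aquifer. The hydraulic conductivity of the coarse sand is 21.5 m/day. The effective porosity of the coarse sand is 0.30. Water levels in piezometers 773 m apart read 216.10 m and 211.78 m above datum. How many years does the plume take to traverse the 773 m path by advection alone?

Hydraulic gradient i = (216.10 − 211.78) / 773 = 4.32 / 773 = 0.005589.
Darcy flux q = K · i = 21.50 × 0.005589 = 0.1202 m/day.
Seepage velocity v = q / n_e = 0.1202 / 0.30 = 0.4005 m/day.
Travel time t = L / v = 773 / 0.4005 = 1930 days = 5.284 years.

5.28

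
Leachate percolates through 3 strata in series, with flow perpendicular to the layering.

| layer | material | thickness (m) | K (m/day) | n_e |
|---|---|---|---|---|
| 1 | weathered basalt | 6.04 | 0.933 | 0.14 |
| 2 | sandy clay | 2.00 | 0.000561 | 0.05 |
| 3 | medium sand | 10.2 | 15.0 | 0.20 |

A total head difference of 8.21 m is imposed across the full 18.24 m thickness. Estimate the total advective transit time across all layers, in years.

3.56

With flow normal to the layers, continuity requires the same specific discharge q through every layer.
Σ(b_i/K_i) = 6.04/0.933 + 2.00/0.000561 + 10.2/15.0 = 3572 d.
q = Δh / Σ(b_i/K_i) = 8.21 / 3572 = 0.002298 m/day.
In each layer the seepage velocity is v_i = q/n_i, so the layer transit time is t_i = b_i·n_i / q:
  layer 1 (weathered basalt): t_1 = 6.04 × 0.14 / 0.002298 = 367.9 d
  layer 2 (sandy clay): t_2 = 2.00 × 0.05 / 0.002298 = 43.51 d
  layer 3 (medium sand): t_3 = 10.2 × 0.20 / 0.002298 = 887.6 d
Total t = Σ t_i = 1299 days = 3.557 years.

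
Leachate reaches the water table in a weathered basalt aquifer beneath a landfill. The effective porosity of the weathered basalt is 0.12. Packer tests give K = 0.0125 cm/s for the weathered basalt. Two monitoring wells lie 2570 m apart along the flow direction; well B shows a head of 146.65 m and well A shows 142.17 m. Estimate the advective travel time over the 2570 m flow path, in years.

44.8

Convert K: 0.0125 cm/s × 864 = 10.80 m/day.
Hydraulic gradient i = (146.65 − 142.17) / 2570 = 4.48 / 2570 = 0.001743.
Darcy flux q = K · i = 10.80 × 0.001743 = 0.01883 m/day.
Seepage velocity v = q / n_e = 0.01883 / 0.12 = 0.1569 m/day.
Travel time t = L / v = 2570 / 0.1569 = 16381 days = 44.85 years.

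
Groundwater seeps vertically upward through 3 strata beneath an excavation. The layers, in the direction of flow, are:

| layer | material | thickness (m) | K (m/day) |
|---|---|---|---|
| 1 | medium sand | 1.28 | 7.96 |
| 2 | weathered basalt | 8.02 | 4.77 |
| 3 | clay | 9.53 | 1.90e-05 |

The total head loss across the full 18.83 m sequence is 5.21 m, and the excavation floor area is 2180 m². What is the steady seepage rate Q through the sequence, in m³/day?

Flow is perpendicular to layering, so the layers act in series and the equivalent K is the thickness-weighted harmonic mean.
Total thickness L = 1.28 + 8.02 + 9.53 = 18.83 m.
Σ(b_i/K_i) = 1.28/7.96 + 8.02/4.77 + 9.53/1.90e-05 = 5.016e+05 d.
K_eq = L / Σ(b_i/K_i) = 18.83 / 5.016e+05 = 3.754e-05 m/day.
Q = K_eq · A · (Δh/L) = 3.754e-05 × 2180 × (5.21/18.83) = 0.02264 m³/day.

0.0226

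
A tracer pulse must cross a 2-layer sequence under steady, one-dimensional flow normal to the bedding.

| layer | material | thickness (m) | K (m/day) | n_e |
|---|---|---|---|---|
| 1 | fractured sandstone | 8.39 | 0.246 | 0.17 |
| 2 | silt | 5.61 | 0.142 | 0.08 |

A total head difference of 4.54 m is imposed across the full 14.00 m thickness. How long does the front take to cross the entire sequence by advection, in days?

30.4

With flow normal to the layers, continuity requires the same specific discharge q through every layer.
Σ(b_i/K_i) = 8.39/0.246 + 5.61/0.142 = 73.61 d.
q = Δh / Σ(b_i/K_i) = 4.54 / 73.61 = 0.06167 m/day.
In each layer the seepage velocity is v_i = q/n_i, so the layer transit time is t_i = b_i·n_i / q:
  layer 1 (fractured sandstone): t_1 = 8.39 × 0.17 / 0.06167 = 23.13 d
  layer 2 (silt): t_2 = 5.61 × 0.08 / 0.06167 = 7.277 d
Total t = Σ t_i = 30.40 days.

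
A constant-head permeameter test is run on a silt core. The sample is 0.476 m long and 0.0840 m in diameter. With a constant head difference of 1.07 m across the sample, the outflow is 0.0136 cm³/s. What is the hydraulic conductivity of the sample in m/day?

Cross-sectional area A = π·(d/2)² = π × (0.0840/2)² = 0.005542 m².
Convert discharge: 0.0136 cm³/s = 1.360e-08 m³/s.
Darcy's law rearranged: K = Q·L / (A·Δh) = 1.360e-08 × 0.476 / (0.005542 × 1.07) = 1.092e-06 m/s = 0.09433 m/day.

0.0943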